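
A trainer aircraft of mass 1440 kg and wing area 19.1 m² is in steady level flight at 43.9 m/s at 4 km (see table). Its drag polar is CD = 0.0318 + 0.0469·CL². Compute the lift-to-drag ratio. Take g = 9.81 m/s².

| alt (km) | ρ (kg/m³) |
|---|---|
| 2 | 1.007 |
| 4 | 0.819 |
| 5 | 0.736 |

L/D = 12.8

At 4 km, from the table: ρ = 0.819 kg/m³.
In steady level flight, lift balances weight: W = mg = 1440 × 9.81 = 14126 N.
q = ½ρv² = ½ × 0.819 × 43.9² = 789.2 Pa.
Required CL = L/(qS) = 14126/(789.2·19.1) = 0.9372.
CD = 0.0318 + 0.0469 × 0.9372² = 0.07299.
L/D = CL/CD = 0.9372 / 0.07299 = 12.8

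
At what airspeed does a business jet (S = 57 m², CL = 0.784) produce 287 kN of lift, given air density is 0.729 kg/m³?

v = 133 m/s

L = ½ρv²S·CL ⇒ v = √(2L/(ρ·S·CL))
v = √(2 × 2.87×10^5 / (0.729 × 57 × 0.784)) = √17620 = 133 m/s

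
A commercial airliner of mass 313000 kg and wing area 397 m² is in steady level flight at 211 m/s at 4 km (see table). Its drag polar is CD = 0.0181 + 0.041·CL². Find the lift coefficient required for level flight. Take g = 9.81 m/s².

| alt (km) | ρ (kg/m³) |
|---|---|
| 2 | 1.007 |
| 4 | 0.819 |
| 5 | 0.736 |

At 4 km, from the table: ρ = 0.819 kg/m³.
Weight W = mg = 313000 × 9.81 = 3.0705×10^6 N; in level flight L = W.
q = ½ρv² = ½ × 0.819 × 211² = 18230 Pa.
CL = W/(q·S) = 3.0705×10^6 / (18230 × 397) = 0.4242.

CL = 0.424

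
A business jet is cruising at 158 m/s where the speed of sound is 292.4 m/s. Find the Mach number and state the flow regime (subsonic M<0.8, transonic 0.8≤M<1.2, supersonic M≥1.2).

M = 0.54 (subsonic)

M = v/a = 158 / 292.4 = 0.54
M = 0.54 → subsonic.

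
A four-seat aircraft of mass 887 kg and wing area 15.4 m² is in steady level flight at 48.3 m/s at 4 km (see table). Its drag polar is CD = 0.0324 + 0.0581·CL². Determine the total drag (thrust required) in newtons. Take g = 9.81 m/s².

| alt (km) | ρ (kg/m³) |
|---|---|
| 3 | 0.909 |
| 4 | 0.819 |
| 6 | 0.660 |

D = 776 N

At 4 km, from the table: ρ = 0.819 kg/m³.
Level flight ⇒ L = W = m·g = 887 × 9.81 = 8701.5 N.
q = ½ρv² = ½ × 0.819 × 48.3² = 955.3 Pa.
CL = 2W/(ρv²S) = 2×8701.5/(0.819×48.3²×15.4) = 0.5915.
CD = 0.0324 + 0.0581 × 0.5915² = 0.05272.
D = q·S·CD = 955.3 × 15.4 × 0.05272 = 775.7 N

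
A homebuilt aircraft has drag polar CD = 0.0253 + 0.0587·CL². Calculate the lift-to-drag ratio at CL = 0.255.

L/D = 8.76

CD = 0.0253 + 0.0587 × 0.255² = 0.02912
L/D = CL/CD = 0.255 / 0.02912 = 8.76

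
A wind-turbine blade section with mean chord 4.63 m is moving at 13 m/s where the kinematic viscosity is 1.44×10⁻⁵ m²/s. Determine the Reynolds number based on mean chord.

Re = 4.18×10^6

Re = v·c/ν = 13 × 4.63 / (1.44×10⁻⁵) = 4.18×10^6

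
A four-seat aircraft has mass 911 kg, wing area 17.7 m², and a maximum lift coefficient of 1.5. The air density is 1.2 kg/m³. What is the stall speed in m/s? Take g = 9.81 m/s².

Stall occurs when L = W at CL,max. W = mg = 911 × 9.81 = 8937 N.
From L = ½ρV²S·CL,max = W: V_stall = √(2W/(ρSCL,max)) = √(2·8937/(1.2·17.7·1.5))
V_stall = √561 = 23.7 m/s

V_stall = 23.7 m/s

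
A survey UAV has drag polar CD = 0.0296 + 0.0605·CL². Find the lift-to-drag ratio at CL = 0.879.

CD = 0.0296 + 0.0605 × 0.879² = 0.07634
L/D = CL/CD = 0.879 / 0.07634 = 11.5

L/D = 11.5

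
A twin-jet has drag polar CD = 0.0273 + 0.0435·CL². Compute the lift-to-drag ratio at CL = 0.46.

CD = 0.0273 + 0.0435 × 0.46² = 0.0365
L/D = CL/CD = 0.46 / 0.0365 = 12.6

L/D = 12.6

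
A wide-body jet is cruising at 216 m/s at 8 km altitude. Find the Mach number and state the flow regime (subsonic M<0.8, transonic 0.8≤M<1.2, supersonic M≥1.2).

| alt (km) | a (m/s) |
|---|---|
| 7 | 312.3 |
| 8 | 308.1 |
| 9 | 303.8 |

M = 0.701 (subsonic)

At 8 km, from the table: a = 308.1 m/s.
M = v/a = 216 / 308.1 = 0.701
M = 0.701 → subsonic.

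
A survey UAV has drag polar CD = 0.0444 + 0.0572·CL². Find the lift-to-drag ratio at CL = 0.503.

L/D = 8.54

CD = 0.0444 + 0.0572 × 0.503² = 0.05887
L/D = CL/CD = 0.503 / 0.05887 = 8.54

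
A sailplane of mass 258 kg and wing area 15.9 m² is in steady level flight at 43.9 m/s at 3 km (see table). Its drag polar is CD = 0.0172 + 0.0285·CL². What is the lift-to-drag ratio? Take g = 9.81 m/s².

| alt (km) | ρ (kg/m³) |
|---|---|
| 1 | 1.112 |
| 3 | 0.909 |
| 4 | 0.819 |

L/D = 10

At 3 km, from the table: ρ = 0.909 kg/m³.
Level flight ⇒ L = W = m·g = 258 × 9.81 = 2531 N.
q = ½ρv² = ½ × 0.909 × 43.9² = 875.9 Pa.
CL = 2W/(ρv²S) = 2×2531/(0.909×43.9²×15.9) = 0.1817.
CD = 0.0172 + 0.0285 × 0.1817² = 0.01814.
L/D = CL/CD = 0.1817 / 0.01814 = 10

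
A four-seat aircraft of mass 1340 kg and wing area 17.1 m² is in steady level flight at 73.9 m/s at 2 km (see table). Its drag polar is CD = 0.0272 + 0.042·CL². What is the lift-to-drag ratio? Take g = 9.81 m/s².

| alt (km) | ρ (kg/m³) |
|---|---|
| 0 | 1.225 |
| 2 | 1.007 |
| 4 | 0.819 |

L/D = 9.17

At 2 km, from the table: ρ = 1.007 kg/m³.
Level flight ⇒ L = W = m·g = 1340 × 9.81 = 13145 N.
Dynamic pressure q = 0.5 × 1.007 × 73.9² = 2750 Pa.
CL = 2W/(ρv²S) = 2×13145/(1.007×73.9²×17.1) = 0.2796.
CD = 0.0272 + 0.042 × 0.2796² = 0.03048.
L/D = CL/CD = 0.2796 / 0.03048 = 9.17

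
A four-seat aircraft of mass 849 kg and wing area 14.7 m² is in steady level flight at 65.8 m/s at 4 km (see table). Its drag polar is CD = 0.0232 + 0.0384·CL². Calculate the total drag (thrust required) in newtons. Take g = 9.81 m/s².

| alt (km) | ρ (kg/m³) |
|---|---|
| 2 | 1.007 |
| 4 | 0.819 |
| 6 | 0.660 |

At 4 km, from the table: ρ = 0.819 kg/m³.
Weight W = mg = 849 × 9.81 = 8328.7 N; in level flight L = W.
q = ½ρv² = ½ × 0.819 × 65.8² = 1773 Pa.
CL = W/(q·S) = 8328.7 / (1773 × 14.7) = 0.3196.
CD = 0.0232 + 0.0384 × 0.3196² = 0.02712.
D = q·S·CD = 1773 × 14.7 × 0.02712 = 706.9 N

D = 707 N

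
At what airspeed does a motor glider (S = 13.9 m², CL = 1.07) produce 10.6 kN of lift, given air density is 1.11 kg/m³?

v = 35.8 m/s

L = ½ρv²S·CL ⇒ v = √(2L/(ρ·S·CL))
v = √(2 × 10600 / (1.11 × 13.9 × 1.07)) = √1284 = 35.8 m/s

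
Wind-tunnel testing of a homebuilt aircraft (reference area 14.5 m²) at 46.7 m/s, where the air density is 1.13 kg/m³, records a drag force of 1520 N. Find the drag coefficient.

CD = 0.0851

From D = ½ρv²S·CD, rearranging gives CD = 2D/(ρv²S).
CD = 2 × 1520 / (1.13 × 46.7² × 14.5) = 0.0851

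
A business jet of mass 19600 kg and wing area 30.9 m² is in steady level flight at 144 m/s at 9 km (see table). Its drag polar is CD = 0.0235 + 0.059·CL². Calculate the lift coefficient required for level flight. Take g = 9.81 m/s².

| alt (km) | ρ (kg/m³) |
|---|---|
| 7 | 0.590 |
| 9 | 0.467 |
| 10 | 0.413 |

CL = 1.29

At 9 km, from the table: ρ = 0.467 kg/m³.
Weight W = mg = 19600 × 9.81 = 1.9228×10^5 N; in level flight L = W.
Dynamic pressure q = 0.5 × 0.467 × 144² = 4842 Pa.
CL = W/(q·S) = 1.9228×10^5 / (4842 × 30.9) = 1.285.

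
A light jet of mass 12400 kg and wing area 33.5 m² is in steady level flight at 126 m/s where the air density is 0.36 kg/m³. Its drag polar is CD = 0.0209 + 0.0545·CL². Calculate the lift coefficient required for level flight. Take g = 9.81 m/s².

Weight W = mg = 12400 × 9.81 = 1.2164×10^5 N; in level flight L = W.
q = ½ρv² = ½ × 0.36 × 126² = 2858 Pa.
Required CL = L/(qS) = 1.2164×10^5/(2858·33.5) = 1.271.

CL = 1.27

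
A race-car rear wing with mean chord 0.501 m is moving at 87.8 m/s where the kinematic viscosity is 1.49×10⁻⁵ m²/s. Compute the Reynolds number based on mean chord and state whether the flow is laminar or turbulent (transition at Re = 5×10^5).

Re = 2.95×10^6 (turbulent)

Re = v·c/ν = 87.8 × 0.501 / (1.49×10⁻⁵) = 2.95×10^6
Since 2.95×10^6 > 5×10^5, the flow is turbulent.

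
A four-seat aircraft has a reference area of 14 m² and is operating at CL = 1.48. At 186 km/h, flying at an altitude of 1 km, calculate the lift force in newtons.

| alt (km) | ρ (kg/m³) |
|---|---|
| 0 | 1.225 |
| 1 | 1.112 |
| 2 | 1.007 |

L = 30800 N

At 1 km, from the table: ρ = 1.112 kg/m³.
Convert speed: v = 186 km/h ÷ 3.6 = 51.67 m/s.
Dynamic pressure q = ½ρv² = ½ × 1.112 × 51.67² = 1484 Pa.
L = q·S·CL = 1484 × 14 × 1.48 = 30800 N ≈ 30.8 kN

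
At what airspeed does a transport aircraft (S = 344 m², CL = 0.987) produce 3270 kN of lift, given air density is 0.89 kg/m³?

v = 147 m/s

L = ½ρv²S·CL ⇒ v = √(2L/(ρ·S·CL))
v = √(2 × 3.27×10^6 / (0.89 × 344 × 0.987)) = √21640 = 147 m/s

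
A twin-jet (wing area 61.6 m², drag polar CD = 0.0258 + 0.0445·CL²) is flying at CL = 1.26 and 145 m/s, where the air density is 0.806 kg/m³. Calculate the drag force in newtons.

CD = 0.0258 + 0.0445 × 1.26² = 0.09645
D = ½ρv²S·CD = ½ × 0.806 × 145² × 61.6 × 0.09645 = 50300 N

D = 50300 N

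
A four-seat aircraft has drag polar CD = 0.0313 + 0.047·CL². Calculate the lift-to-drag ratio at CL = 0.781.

CD = 0.0313 + 0.047 × 0.781² = 0.05997
L/D = CL/CD = 0.781 / 0.05997 = 13

L/D = 13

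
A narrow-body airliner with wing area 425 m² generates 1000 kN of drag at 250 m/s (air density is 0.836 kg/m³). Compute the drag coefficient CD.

CD = 0.0901

From D = ½ρv²S·CD, rearranging gives CD = 2D/(ρv²S).
CD = 2 × 1×10^6 / (0.836 × 250² × 425) = 0.0901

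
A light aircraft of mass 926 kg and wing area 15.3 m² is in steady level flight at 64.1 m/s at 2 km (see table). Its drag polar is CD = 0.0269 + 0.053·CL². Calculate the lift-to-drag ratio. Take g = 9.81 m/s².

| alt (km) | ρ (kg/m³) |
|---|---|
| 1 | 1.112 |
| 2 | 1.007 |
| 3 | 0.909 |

At 2 km, from the table: ρ = 1.007 kg/m³.
Level flight ⇒ L = W = m·g = 926 × 9.81 = 9084.1 N.
q = ½ρv² = ½ × 1.007 × 64.1² = 2069 Pa.
Required CL = L/(qS) = 9084.1/(2069·15.3) = 0.287.
CD = 0.0269 + 0.053 × 0.287² = 0.03127.
L/D = CL/CD = 0.287 / 0.03127 = 9.18

L/D = 9.18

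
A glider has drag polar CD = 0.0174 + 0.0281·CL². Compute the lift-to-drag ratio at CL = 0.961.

CD = 0.0174 + 0.0281 × 0.961² = 0.04335
L/D = CL/CD = 0.961 / 0.04335 = 22.2

L/D = 22.2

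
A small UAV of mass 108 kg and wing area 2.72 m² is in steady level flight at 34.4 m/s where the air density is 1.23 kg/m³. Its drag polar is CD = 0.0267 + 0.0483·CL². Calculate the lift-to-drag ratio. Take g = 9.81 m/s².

L/D = 13.2

Weight W = mg = 108 × 9.81 = 1059.5 N; in level flight L = W.
q = ½ρv² = ½ × 1.23 × 34.4² = 727.8 Pa.
CL = W/(q·S) = 1059.5 / (727.8 × 2.72) = 0.5352.
CD = 0.0267 + 0.0483 × 0.5352² = 0.04054.
L/D = CL/CD = 0.5352 / 0.04054 = 13.2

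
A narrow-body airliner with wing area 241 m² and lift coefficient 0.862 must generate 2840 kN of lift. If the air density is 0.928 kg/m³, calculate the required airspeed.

L = ½ρv²S·CL ⇒ v = √(2L/(ρ·S·CL))
v = √(2 × 2.84×10^6 / (0.928 × 241 × 0.862)) = √29460 = 172 m/s

v = 172 m/s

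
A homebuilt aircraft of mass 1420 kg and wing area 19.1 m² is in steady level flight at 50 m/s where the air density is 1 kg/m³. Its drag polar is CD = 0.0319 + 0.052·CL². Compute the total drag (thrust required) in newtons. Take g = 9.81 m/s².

D = 1180 N

Level flight ⇒ L = W = m·g = 1420 × 9.81 = 13930 N.
Dynamic pressure q = 0.5 × 1 × 50² = 1250 Pa.
CL = 2W/(ρv²S) = 2×13930/(1×50²×19.1) = 0.5835.
CD = 0.0319 + 0.052 × 0.5835² = 0.0496.
D = q·S·CD = 1250 × 19.1 × 0.0496 = 1184 N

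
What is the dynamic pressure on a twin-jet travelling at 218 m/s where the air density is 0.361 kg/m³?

q = 8580 Pa

q = ½ρv² = ½ × 0.361 × 218² = 8580 Pa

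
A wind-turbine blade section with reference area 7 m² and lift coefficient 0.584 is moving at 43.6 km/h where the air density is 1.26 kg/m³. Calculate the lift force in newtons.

L = 378 N

Convert speed: v = 43.6 km/h ÷ 3.6 = 12.11 m/s.
Dynamic pressure q = ½ρv² = ½ × 1.26 × 12.11² = 92.41 Pa.
L = q·S·CL = 92.41 × 7 × 0.584 = 378 N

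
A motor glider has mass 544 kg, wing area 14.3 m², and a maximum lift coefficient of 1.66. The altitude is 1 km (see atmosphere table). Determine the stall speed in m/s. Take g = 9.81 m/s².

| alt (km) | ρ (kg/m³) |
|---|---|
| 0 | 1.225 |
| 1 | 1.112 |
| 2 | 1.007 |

V_stall = 20.1 m/s

At 1 km, from the table: ρ = 1.112 kg/m³.
Weight W = mg = 544 × 9.81 = 5337 N.
From L = ½ρV²S·CL,max = W: V_stall = √(2W/(ρSCL,max)) = √(2·5337/(1.112·14.3·1.66))
V_stall = √404.3 = 20.1 m/s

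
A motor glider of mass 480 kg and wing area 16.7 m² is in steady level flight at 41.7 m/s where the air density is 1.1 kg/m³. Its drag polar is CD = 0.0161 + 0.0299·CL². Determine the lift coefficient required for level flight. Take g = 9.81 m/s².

CL = 0.295

Weight W = mg = 480 × 9.81 = 4708.8 N; in level flight L = W.
q = ½ρv² = ½ × 1.1 × 41.7² = 956.4 Pa.
CL = 2W/(ρv²S) = 2×4708.8/(1.1×41.7²×16.7) = 0.2948.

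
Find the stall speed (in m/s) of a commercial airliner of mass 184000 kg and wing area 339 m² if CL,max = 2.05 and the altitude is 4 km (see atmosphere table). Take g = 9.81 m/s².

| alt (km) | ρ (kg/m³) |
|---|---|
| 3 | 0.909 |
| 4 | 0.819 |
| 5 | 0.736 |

At 4 km, from the table: ρ = 0.819 kg/m³.
At stall, lift equals weight: L = W = m·g = 184000 × 9.81 = 1.805×10^6 N.
V_stall = √(2W/(ρ·S·CL,max)) = √(2 × 1.805×10^6 / (0.819 × 339 × 2.05))
V_stall = √6343 = 79.6 m/s

V_stall = 79.6 m/s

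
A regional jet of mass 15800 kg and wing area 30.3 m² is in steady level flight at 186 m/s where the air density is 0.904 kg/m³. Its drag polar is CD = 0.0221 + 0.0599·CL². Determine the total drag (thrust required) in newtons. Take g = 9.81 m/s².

Level flight ⇒ L = W = m·g = 15800 × 9.81 = 1.55×10^5 N.
Dynamic pressure q = 0.5 × 0.904 × 186² = 15640 Pa.
CL = 2W/(ρv²S) = 2×1.55×10^5/(0.904×186²×30.3) = 0.3271.
CD = 0.0221 + 0.0599 × 0.3271² = 0.02851.
D = q·S·CD = 15640 × 30.3 × 0.02851 = 13510 N

D = 13500 N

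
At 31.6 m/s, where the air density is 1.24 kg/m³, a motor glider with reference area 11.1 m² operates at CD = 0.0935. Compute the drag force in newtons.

D = ½ρv²S·CD = ½ × 1.24 × 31.6² × 11.1 × 0.0935 = 643 N

D = 643 N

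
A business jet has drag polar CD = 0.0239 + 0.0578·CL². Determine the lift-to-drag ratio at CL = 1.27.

L/D = 10.8

CD = 0.0239 + 0.0578 × 1.27² = 0.1171
L/D = CL/CD = 1.27 / 0.1171 = 10.8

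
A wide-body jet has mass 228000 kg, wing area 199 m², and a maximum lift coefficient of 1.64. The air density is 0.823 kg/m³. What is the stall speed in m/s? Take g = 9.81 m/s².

V_stall = 129 m/s

Weight W = mg = 228000 × 9.81 = 2.237×10^6 N.
V_stall = √(2W/(ρ·S·CL,max)) = √(2 × 2.237×10^6 / (0.823 × 199 × 1.64))
V_stall = √16650 = 129 m/s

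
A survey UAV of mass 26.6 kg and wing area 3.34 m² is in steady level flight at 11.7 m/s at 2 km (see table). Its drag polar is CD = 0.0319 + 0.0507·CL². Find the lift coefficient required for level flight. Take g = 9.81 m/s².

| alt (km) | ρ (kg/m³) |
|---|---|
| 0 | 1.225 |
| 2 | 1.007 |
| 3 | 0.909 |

At 2 km, from the table: ρ = 1.007 kg/m³.
In steady level flight, lift balances weight: W = mg = 26.6 × 9.81 = 260.95 N.
Dynamic pressure q = 0.5 × 1.007 × 11.7² = 68.92 Pa.
Required CL = L/(qS) = 260.95/(68.92·3.34) = 1.134.

CL = 1.13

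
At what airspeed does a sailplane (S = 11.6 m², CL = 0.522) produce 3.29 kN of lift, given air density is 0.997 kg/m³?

v = 33 m/s

L = ½ρv²S·CL ⇒ v = √(2L/(ρ·S·CL))
v = √(2 × 3290 / (0.997 × 11.6 × 0.522)) = √1090 = 33 m/s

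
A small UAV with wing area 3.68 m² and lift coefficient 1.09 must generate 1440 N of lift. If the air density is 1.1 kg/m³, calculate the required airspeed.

L = ½ρv²S·CL ⇒ v = √(2L/(ρ·S·CL))
v = √(2 × 1440 / (1.1 × 3.68 × 1.09)) = √652.7 = 25.5 m/s

v = 25.5 m/s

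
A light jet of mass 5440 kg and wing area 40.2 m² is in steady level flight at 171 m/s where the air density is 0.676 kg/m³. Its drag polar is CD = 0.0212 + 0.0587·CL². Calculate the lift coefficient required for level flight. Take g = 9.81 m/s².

CL = 0.134

In steady level flight, lift balances weight: W = mg = 5440 × 9.81 = 53366 N.
q = ½ρv² = ½ × 0.676 × 171² = 9883 Pa.
CL = 2W/(ρv²S) = 2×53366/(0.676×171²×40.2) = 0.1343.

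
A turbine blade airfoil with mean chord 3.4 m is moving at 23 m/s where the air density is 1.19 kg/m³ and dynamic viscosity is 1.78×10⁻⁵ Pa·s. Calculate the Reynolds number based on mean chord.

Re = ρ·v·c/μ = 1.19 × 23 × 3.4 / (1.78×10⁻⁵) = 5.23×10^6

Re = 5.23×10^6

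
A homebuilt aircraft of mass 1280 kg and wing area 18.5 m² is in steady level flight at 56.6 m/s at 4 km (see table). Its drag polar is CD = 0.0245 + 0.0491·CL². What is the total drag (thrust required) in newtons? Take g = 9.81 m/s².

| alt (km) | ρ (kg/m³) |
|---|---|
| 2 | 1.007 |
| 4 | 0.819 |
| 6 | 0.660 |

D = 914 N

At 4 km, from the table: ρ = 0.819 kg/m³.
Level flight ⇒ L = W = m·g = 1280 × 9.81 = 12557 N.
q = ½ρv² = ½ × 0.819 × 56.6² = 1312 Pa.
CL = 2W/(ρv²S) = 2×12557/(0.819×56.6²×18.5) = 0.5174.
CD = 0.0245 + 0.0491 × 0.5174² = 0.03764.
D = q·S·CD = 1312 × 18.5 × 0.03764 = 913.6 N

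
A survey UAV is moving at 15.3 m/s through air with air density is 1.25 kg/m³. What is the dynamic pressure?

q = 146 Pa

q = ½ρv² = ½ × 1.25 × 15.3² = 146 Pa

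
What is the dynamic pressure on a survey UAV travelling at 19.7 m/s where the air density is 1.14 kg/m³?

q = 221 Pa

q = ½ρv² = ½ × 1.14 × 19.7² = 221 Pa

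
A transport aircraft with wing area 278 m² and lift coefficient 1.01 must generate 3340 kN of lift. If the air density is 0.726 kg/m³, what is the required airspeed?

L = ½ρv²S·CL ⇒ v = √(2L/(ρ·S·CL))
v = √(2 × 3.34×10^6 / (0.726 × 278 × 1.01)) = √32770 = 181 m/s

v = 181 m/s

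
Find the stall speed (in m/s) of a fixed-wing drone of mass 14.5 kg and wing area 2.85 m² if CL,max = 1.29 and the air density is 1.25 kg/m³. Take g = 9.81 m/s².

Stall occurs when L = W at CL,max. W = mg = 14.5 × 9.81 = 142.2 N.
From L = ½ρV²S·CL,max = W: V_stall = √(2W/(ρSCL,max)) = √(2·142.2/(1.25·2.85·1.29))
V_stall = √61.9 = 7.87 m/s

V_stall = 7.87 m/s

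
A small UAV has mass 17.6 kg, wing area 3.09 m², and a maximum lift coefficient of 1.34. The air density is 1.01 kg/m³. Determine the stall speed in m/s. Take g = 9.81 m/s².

Stall occurs when L = W at CL,max. W = mg = 17.6 × 9.81 = 172.7 N.
V_stall = √(2W/(ρ·S·CL,max)) = √(2 × 172.7 / (1.01 × 3.09 × 1.34))
V_stall = √82.57 = 9.09 m/s

V_stall = 9.09 m/s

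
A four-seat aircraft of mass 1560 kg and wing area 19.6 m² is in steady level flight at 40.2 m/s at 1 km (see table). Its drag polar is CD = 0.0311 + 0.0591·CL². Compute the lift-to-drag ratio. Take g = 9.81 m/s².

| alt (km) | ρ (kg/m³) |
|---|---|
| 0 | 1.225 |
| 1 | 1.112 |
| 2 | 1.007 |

L/D = 11.5

At 1 km, from the table: ρ = 1.112 kg/m³.
In steady level flight, lift balances weight: W = mg = 1560 × 9.81 = 15304 N.
Dynamic pressure q = 0.5 × 1.112 × 40.2² = 898.5 Pa.
CL = 2W/(ρv²S) = 2×15304/(1.112×40.2²×19.6) = 0.869.
CD = 0.0311 + 0.0591 × 0.869² = 0.07573.
L/D = CL/CD = 0.869 / 0.07573 = 11.5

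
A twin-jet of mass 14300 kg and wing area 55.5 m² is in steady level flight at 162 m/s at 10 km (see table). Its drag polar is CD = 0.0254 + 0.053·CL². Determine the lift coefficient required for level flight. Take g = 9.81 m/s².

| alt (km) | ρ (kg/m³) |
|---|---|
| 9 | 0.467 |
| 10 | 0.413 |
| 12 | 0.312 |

At 10 km, from the table: ρ = 0.413 kg/m³.
Level flight ⇒ L = W = m·g = 14300 × 9.81 = 1.4028×10^5 N.
Dynamic pressure q = 0.5 × 0.413 × 162² = 5419 Pa.
Required CL = L/(qS) = 1.4028×10^5/(5419·55.5) = 0.4664.

CL = 0.466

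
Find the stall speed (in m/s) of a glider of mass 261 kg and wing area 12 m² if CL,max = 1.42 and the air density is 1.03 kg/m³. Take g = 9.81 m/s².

At stall, lift equals weight: L = W = m·g = 261 × 9.81 = 2560 N.
From L = ½ρV²S·CL,max = W: V_stall = √(2W/(ρSCL,max)) = √(2·2560/(1.03·12·1.42))
V_stall = √291.8 = 17.1 m/s

V_stall = 17.1 m/s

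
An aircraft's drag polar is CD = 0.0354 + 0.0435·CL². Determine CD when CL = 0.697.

CD = 0.0565

CD = 0.0354 + 0.0435 × 0.697² = 0.0354 + 0.02113 = 0.0565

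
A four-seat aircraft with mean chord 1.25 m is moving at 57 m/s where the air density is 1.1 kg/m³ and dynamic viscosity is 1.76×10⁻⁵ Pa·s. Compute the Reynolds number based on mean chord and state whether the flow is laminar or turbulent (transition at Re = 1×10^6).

Re = ρ·v·c/μ = 1.1 × 57 × 1.25 / (1.76×10⁻⁵) = 4.45×10^6
Since 4.45×10^6 > 1×10^6, the flow is turbulent.

Re = 4.45×10^6 (turbulent)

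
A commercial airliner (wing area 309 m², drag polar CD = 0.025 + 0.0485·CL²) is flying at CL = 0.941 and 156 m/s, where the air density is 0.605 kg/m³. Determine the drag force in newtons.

CD = 0.025 + 0.0485 × 0.941² = 0.06795
D = ½ρv²S·CD = ½ × 0.605 × 156² × 309 × 0.06795 = 1.55×10^5 N

D = 1.55×10^5 N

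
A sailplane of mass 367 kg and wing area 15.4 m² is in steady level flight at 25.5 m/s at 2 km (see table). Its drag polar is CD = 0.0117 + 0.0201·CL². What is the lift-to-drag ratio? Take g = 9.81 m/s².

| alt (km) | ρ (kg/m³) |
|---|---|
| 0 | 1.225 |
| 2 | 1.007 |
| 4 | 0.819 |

At 2 km, from the table: ρ = 1.007 kg/m³.
Level flight ⇒ L = W = m·g = 367 × 9.81 = 3600.3 N.
q = ½ρv² = ½ × 1.007 × 25.5² = 327.4 Pa.
Required CL = L/(qS) = 3600.3/(327.4·15.4) = 0.7141.
CD = 0.0117 + 0.0201 × 0.7141² = 0.02195.
L/D = CL/CD = 0.7141 / 0.02195 = 32.5

L/D = 32.5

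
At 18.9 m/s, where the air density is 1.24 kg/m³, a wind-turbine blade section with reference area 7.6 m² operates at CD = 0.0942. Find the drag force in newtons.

D = 159 N

D = ½ρv²S·CD = ½ × 1.24 × 18.9² × 7.6 × 0.0942 = 159 N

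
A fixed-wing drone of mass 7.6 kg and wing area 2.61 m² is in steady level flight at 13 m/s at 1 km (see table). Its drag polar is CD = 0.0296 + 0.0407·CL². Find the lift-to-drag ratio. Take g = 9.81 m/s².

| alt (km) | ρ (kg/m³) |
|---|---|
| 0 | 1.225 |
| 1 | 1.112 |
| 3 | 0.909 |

L/D = 9.11

At 1 km, from the table: ρ = 1.112 kg/m³.
Weight W = mg = 7.6 × 9.81 = 74.556 N; in level flight L = W.
Dynamic pressure q = 0.5 × 1.112 × 13² = 93.96 Pa.
CL = W/(q·S) = 74.556 / (93.96 × 2.61) = 0.304.
CD = 0.0296 + 0.0407 × 0.304² = 0.03336.
L/D = CL/CD = 0.304 / 0.03336 = 9.11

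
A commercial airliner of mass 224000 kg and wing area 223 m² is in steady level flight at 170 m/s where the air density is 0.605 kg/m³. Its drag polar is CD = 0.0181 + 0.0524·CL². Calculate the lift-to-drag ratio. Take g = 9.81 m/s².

L/D = 13.3

Weight W = mg = 224000 × 9.81 = 2.1974×10^6 N; in level flight L = W.
Dynamic pressure q = 0.5 × 0.605 × 170² = 8742 Pa.
Required CL = L/(qS) = 2.1974×10^6/(8742·223) = 1.127.
CD = 0.0181 + 0.0524 × 1.127² = 0.08467.
L/D = CL/CD = 1.127 / 0.08467 = 13.3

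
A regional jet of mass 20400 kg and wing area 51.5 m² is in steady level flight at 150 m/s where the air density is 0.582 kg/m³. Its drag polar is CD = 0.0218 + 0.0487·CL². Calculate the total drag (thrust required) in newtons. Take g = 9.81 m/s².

In steady level flight, lift balances weight: W = mg = 20400 × 9.81 = 2.0012×10^5 N.
q = ½ρv² = ½ × 0.582 × 150² = 6548 Pa.
CL = 2W/(ρv²S) = 2×2.0012×10^5/(0.582×150²×51.5) = 0.5935.
CD = 0.0218 + 0.0487 × 0.5935² = 0.03895.
D = q·S·CD = 6548 × 51.5 × 0.03895 = 13140 N

D = 13100 N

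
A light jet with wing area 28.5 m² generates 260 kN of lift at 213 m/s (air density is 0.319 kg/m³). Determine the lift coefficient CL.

CL = 1.26

From L = ½ρv²S·CL, rearranging gives CL = 2L/(ρv²S).
CL = 2 × 2.6×10^5 / (0.319 × 213² × 28.5) = 1.26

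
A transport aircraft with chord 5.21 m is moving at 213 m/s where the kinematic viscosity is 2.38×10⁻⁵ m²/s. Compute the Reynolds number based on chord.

Re = v·c/ν = 213 × 5.21 / (2.38×10⁻⁵) = 4.66×10^7

Re = 4.66×10^7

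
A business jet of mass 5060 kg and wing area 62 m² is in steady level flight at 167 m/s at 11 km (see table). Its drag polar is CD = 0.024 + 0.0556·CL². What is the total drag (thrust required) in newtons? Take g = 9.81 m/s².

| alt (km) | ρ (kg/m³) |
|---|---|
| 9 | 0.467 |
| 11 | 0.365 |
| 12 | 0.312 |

D = 8010 N

At 11 km, from the table: ρ = 0.365 kg/m³.
Weight W = mg = 5060 × 9.81 = 49639 N; in level flight L = W.
q = ½ρv² = ½ × 0.365 × 167² = 5090 Pa.
CL = W/(q·S) = 49639 / (5090 × 62) = 0.1573.
CD = 0.024 + 0.0556 × 0.1573² = 0.02538.
D = q·S·CD = 5090 × 62 × 0.02538 = 8008 N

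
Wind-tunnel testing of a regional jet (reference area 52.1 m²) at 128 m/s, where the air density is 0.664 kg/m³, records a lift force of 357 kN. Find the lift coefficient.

CL = 1.26

From L = ½ρv²S·CL, rearranging gives CL = 2L/(ρv²S).
CL = 2 × 3.57×10^5 / (0.664 × 128² × 52.1) = 1.26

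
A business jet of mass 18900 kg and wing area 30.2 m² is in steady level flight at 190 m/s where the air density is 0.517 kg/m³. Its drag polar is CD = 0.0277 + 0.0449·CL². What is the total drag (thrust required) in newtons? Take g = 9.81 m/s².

D = 13300 N

Level flight ⇒ L = W = m·g = 18900 × 9.81 = 1.8541×10^5 N.
Dynamic pressure q = 0.5 × 0.517 × 190² = 9332 Pa.
Required CL = L/(qS) = 1.8541×10^5/(9332·30.2) = 0.6579.
CD = 0.0277 + 0.0449 × 0.6579² = 0.04713.
D = q·S·CD = 9332 × 30.2 × 0.04713 = 13280 N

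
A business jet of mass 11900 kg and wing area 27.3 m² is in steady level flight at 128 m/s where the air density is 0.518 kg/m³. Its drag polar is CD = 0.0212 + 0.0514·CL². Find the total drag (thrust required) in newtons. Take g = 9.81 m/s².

Weight W = mg = 11900 × 9.81 = 1.1674×10^5 N; in level flight L = W.
q = ½ρv² = ½ × 0.518 × 128² = 4243 Pa.
CL = W/(q·S) = 1.1674×10^5 / (4243 × 27.3) = 1.008.
CD = 0.0212 + 0.0514 × 1.008² = 0.0734.
D = q·S·CD = 4243 × 27.3 × 0.0734 = 8503 N

D = 8500 N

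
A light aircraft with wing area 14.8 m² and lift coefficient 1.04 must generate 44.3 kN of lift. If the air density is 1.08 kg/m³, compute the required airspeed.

v = 73 m/s

L = ½ρv²S·CL ⇒ v = √(2L/(ρ·S·CL))
v = √(2 × 44300 / (1.08 × 14.8 × 1.04)) = √5330 = 73 m/s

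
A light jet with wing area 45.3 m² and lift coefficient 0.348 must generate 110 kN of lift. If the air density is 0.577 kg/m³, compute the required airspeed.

L = ½ρv²S·CL ⇒ v = √(2L/(ρ·S·CL))
v = √(2 × 1.1×10^5 / (0.577 × 45.3 × 0.348)) = √24190 = 156 m/s

v = 156 m/s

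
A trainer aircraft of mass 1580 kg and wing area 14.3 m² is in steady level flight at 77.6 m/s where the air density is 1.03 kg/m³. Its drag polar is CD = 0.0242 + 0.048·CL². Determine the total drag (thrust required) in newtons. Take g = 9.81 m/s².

In steady level flight, lift balances weight: W = mg = 1580 × 9.81 = 15500 N.
Dynamic pressure q = 0.5 × 1.03 × 77.6² = 3101 Pa.
CL = W/(q·S) = 15500 / (3101 × 14.3) = 0.3495.
CD = 0.0242 + 0.048 × 0.3495² = 0.03006.
D = q·S·CD = 3101 × 14.3 × 0.03006 = 1333 N

D = 1330 N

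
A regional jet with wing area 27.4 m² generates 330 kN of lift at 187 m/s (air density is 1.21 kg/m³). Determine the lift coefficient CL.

CL = 0.569

From L = ½ρv²S·CL, rearranging gives CL = 2L/(ρv²S).
CL = 2 × 3.3×10^5 / (1.21 × 187² × 27.4) = 0.569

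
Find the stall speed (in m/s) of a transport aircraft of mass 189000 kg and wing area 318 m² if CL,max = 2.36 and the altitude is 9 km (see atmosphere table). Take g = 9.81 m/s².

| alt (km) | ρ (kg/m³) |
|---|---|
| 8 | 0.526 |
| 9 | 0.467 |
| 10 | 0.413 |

V_stall = 103 m/s

At 9 km, from the table: ρ = 0.467 kg/m³.
Weight W = mg = 189000 × 9.81 = 1.854×10^6 N.
From L = ½ρV²S·CL,max = W: V_stall = √(2W/(ρSCL,max)) = √(2·1.854×10^6/(0.467·318·2.36))
V_stall = √10580 = 103 m/s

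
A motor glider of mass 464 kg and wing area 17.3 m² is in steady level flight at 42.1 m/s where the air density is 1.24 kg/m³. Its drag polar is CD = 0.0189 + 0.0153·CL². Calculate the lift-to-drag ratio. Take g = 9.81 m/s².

Weight W = mg = 464 × 9.81 = 4551.8 N; in level flight L = W.
q = ½ρv² = ½ × 1.24 × 42.1² = 1099 Pa.
CL = W/(q·S) = 4551.8 / (1099 × 17.3) = 0.2394.
CD = 0.0189 + 0.0153 × 0.2394² = 0.01978.
L/D = CL/CD = 0.2394 / 0.01978 = 12.1

L/D = 12.1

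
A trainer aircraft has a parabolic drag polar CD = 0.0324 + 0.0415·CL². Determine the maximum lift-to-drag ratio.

(L/D)max = 13.6

For CD = CD0 + K·CL², (L/D)max occurs at CL* = √(CD0/K) and equals 1/(2√(K·CD0)).
(L/D)max = 1/(2√(0.0415 × 0.0324)) = 1/(2 × 0.03667) = 13.6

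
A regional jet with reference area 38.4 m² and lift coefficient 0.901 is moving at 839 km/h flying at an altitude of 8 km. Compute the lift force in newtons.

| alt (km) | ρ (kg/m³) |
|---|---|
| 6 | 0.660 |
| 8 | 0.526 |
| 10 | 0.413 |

At 8 km, from the table: ρ = 0.526 kg/m³.
Convert speed: v = 839 km/h ÷ 3.6 = 233.1 m/s.
L = ½ρv²S·CL = ½ × 0.526 × 233.1² × 38.4 × 0.901 = 4.94×10^5 N ≈ 494 kN

L = 4.94×10^5 N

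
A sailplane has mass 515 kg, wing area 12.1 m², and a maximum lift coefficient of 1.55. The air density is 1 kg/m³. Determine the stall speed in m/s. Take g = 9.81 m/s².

At stall, lift equals weight: L = W = m·g = 515 × 9.81 = 5052 N.
V_stall = √(2W/(ρ·S·CL,max)) = √(2 × 5052 / (1 × 12.1 × 1.55))
V_stall = √538.8 = 23.2 m/s

V_stall = 23.2 m/s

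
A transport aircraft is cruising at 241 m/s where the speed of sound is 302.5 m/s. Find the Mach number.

M = 0.797

M = v/a = 241 / 302.5 = 0.797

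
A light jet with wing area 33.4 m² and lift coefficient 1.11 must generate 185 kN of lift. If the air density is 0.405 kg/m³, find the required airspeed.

v = 157 m/s

L = ½ρv²S·CL ⇒ v = √(2L/(ρ·S·CL))
v = √(2 × 1.85×10^5 / (0.405 × 33.4 × 1.11)) = √24640 = 157 m/s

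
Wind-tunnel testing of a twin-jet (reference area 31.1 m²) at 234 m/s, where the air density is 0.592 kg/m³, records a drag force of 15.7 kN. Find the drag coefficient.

CD = 0.0311

From D = ½ρv²S·CD, rearranging gives CD = 2D/(ρv²S).
CD = 2 × 15700 / (0.592 × 234² × 31.1) = 0.0311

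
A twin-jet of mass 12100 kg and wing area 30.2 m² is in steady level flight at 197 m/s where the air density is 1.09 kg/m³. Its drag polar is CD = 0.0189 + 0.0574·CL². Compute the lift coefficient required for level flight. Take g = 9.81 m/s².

Level flight ⇒ L = W = m·g = 12100 × 9.81 = 1.187×10^5 N.
q = ½ρv² = ½ × 1.09 × 197² = 21150 Pa.
CL = W/(q·S) = 1.187×10^5 / (21150 × 30.2) = 0.1858.

CL = 0.186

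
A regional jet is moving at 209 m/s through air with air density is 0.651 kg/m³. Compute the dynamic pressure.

q = 14200 Pa

q = ½ρv² = ½ × 0.651 × 209² = 14200 Pa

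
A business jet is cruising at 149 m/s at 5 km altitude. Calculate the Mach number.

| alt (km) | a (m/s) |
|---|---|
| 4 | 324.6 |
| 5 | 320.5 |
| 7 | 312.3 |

At 5 km, from the table: a = 320.5 m/s.
M = v/a = 149 / 320.5 = 0.465

M = 0.465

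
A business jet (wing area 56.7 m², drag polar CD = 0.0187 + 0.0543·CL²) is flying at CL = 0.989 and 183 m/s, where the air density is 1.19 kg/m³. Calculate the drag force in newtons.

D = 81100 N

CD = 0.0187 + 0.0543 × 0.989² = 0.07181
D = ½ρv²S·CD = ½ × 1.19 × 183² × 56.7 × 0.07181 = 81100 N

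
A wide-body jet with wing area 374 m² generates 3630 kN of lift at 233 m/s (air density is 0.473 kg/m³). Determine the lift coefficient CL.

CL = 0.756

From L = ½ρv²S·CL, rearranging gives CL = 2L/(ρv²S).
CL = 2 × 3.63×10^6 / (0.473 × 233² × 374) = 0.756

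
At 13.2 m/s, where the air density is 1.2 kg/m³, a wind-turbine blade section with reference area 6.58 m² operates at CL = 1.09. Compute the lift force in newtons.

L = ½ρv²S·CL = ½ × 1.2 × 13.2² × 6.58 × 1.09 = 750 N

L = 750 N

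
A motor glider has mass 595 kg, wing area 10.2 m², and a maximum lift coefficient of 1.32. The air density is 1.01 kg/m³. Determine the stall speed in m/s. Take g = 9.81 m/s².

V_stall = 29.3 m/s

Stall occurs when L = W at CL,max. W = mg = 595 × 9.81 = 5837 N.
From L = ½ρV²S·CL,max = W: V_stall = √(2W/(ρSCL,max)) = √(2·5837/(1.01·10.2·1.32))
V_stall = √858.5 = 29.3 m/s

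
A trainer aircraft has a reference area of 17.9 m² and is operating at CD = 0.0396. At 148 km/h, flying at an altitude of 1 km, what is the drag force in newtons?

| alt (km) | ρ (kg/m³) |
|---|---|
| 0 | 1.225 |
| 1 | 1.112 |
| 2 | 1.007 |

D = 666 N

At 1 km, from the table: ρ = 1.112 kg/m³.
Convert speed: v = 148 km/h ÷ 3.6 = 41.11 m/s.
Dynamic pressure q = ½ρv² = ½ × 1.112 × 41.11² = 939.7 Pa.
D = q·S·CD = 939.7 × 17.9 × 0.0396 = 666 N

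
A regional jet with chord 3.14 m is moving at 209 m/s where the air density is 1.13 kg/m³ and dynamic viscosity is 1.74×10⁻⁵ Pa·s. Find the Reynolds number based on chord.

Re = 4.26×10^7

Re = ρ·v·c/μ = 1.13 × 209 × 3.14 / (1.74×10⁻⁵) = 4.26×10^7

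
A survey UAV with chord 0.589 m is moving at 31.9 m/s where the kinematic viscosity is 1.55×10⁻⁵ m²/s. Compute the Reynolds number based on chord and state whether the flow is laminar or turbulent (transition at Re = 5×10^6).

Re = v·c/ν = 31.9 × 0.589 / (1.55×10⁻⁵) = 1.21×10^6
Since 1.21×10^6 < 5×10^6, the flow is laminar.

Re = 1.21×10^6 (laminar)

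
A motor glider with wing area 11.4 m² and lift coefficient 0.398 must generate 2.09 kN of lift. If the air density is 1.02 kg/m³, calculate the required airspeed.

v = 30.1 m/s

L = ½ρv²S·CL ⇒ v = √(2L/(ρ·S·CL))
v = √(2 × 2090 / (1.02 × 11.4 × 0.398)) = √903.2 = 30.1 m/s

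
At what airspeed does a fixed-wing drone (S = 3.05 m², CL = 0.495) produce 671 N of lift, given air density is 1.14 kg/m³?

L = ½ρv²S·CL ⇒ v = √(2L/(ρ·S·CL))
v = √(2 × 671 / (1.14 × 3.05 × 0.495)) = √779.7 = 27.9 m/s

v = 27.9 m/s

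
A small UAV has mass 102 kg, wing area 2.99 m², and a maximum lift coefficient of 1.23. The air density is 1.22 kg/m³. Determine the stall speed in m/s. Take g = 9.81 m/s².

Stall occurs when L = W at CL,max. W = mg = 102 × 9.81 = 1001 N.
V_stall = √(2W/(ρ·S·CL,max)) = √(2 × 1001 / (1.22 × 2.99 × 1.23))
V_stall = √446 = 21.1 m/s

V_stall = 21.1 m/s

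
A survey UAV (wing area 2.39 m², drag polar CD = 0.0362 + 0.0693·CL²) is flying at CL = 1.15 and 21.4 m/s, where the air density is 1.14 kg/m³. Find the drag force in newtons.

D = 79.8 N

CD = 0.0362 + 0.0693 × 1.15² = 0.1278
D = ½ρv²S·CD = ½ × 1.14 × 21.4² × 2.39 × 0.1278 = 79.8 N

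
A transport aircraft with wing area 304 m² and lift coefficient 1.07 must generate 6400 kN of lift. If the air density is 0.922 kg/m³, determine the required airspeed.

L = ½ρv²S·CL ⇒ v = √(2L/(ρ·S·CL))
v = √(2 × 6.4×10^6 / (0.922 × 304 × 1.07)) = √42680 = 207 m/s

v = 207 m/s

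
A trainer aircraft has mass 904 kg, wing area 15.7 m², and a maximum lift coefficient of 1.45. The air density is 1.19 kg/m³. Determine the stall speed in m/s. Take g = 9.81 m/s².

V_stall = 25.6 m/s

Weight W = mg = 904 × 9.81 = 8868 N.
V_stall = √(2W/(ρ·S·CL,max)) = √(2 × 8868 / (1.19 × 15.7 × 1.45))
V_stall = √654.7 = 25.6 m/s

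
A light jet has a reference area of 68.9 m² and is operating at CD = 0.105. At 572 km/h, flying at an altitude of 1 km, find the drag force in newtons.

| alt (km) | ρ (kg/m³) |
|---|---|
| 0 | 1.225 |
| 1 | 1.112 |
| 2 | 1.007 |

D = 1.02×10^5 N

At 1 km, from the table: ρ = 1.112 kg/m³.
Convert speed: v = 572 km/h ÷ 3.6 = 158.9 m/s.
Dynamic pressure q = ½ρv² = ½ × 1.112 × 158.9² = 14040 Pa.
D = q·S·CD = 14040 × 68.9 × 0.105 = 1.02×10^5 N ≈ 102 kN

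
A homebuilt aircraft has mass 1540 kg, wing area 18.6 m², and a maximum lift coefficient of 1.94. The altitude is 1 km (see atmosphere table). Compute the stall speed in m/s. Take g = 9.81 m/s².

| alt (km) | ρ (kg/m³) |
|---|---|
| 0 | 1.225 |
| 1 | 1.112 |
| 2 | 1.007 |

V_stall = 27.4 m/s

At 1 km, from the table: ρ = 1.112 kg/m³.
At stall, lift equals weight: L = W = m·g = 1540 × 9.81 = 15110 N.
V_stall = √(2W/(ρ·S·CL,max)) = √(2 × 15110 / (1.112 × 18.6 × 1.94))
V_stall = √753 = 27.4 m/s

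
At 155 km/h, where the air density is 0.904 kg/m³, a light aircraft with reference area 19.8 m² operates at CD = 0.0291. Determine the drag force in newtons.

D = 483 N

Convert speed: v = 155 km/h ÷ 3.6 = 43.06 m/s.
Dynamic pressure q = ½ρv² = ½ × 0.904 × 43.06² = 837.9 Pa.
D = q·S·CD = 837.9 × 19.8 × 0.0291 = 483 N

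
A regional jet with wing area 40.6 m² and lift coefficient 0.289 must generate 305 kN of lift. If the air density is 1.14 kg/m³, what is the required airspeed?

L = ½ρv²S·CL ⇒ v = √(2L/(ρ·S·CL))
v = √(2 × 3.05×10^5 / (1.14 × 40.6 × 0.289)) = √45600 = 214 m/s

v = 214 m/s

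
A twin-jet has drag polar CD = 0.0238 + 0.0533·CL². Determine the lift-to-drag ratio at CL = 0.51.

L/D = 13.5

CD = 0.0238 + 0.0533 × 0.51² = 0.03766
L/D = CL/CD = 0.51 / 0.03766 = 13.5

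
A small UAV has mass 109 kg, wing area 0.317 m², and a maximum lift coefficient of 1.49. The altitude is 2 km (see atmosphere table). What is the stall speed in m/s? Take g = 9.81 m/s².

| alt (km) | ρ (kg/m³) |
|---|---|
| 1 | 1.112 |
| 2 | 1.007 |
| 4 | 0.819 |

At 2 km, from the table: ρ = 1.007 kg/m³.
Weight W = mg = 109 × 9.81 = 1069 N.
V_stall = √(2W/(ρ·S·CL,max)) = √(2 × 1069 / (1.007 × 0.317 × 1.49))
V_stall = √4496 = 67.1 m/s

V_stall = 67.1 m/s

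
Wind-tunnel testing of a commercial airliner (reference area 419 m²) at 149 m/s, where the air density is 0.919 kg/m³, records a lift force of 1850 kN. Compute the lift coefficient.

From L = ½ρv²S·CL, rearranging gives CL = 2L/(ρv²S).
CL = 2 × 1.85×10^6 / (0.919 × 149² × 419) = 0.433

CL = 0.433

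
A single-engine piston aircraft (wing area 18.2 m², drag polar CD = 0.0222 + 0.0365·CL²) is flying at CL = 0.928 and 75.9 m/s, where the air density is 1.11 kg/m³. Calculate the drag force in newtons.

D = 3120 N

CD = 0.0222 + 0.0365 × 0.928² = 0.05363
D = ½ρv²S·CD = ½ × 1.11 × 75.9² × 18.2 × 0.05363 = 3120 N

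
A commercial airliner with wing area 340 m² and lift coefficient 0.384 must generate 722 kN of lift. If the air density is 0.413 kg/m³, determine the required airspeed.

v = 164 m/s

L = ½ρv²S·CL ⇒ v = √(2L/(ρ·S·CL))
v = √(2 × 7.22×10^5 / (0.413 × 340 × 0.384)) = √26780 = 164 m/s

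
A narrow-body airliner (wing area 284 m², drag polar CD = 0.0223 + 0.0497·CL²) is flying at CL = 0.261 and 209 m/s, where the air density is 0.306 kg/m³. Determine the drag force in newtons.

D = 48800 N

CD = 0.0223 + 0.0497 × 0.261² = 0.02569
D = ½ρv²S·CD = ½ × 0.306 × 209² × 284 × 0.02569 = 48800 N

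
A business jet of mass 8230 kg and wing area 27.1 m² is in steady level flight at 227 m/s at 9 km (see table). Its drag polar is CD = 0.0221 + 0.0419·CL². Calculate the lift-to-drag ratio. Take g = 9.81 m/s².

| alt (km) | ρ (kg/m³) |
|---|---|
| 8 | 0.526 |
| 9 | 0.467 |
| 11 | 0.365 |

L/D = 10

At 9 km, from the table: ρ = 0.467 kg/m³.
Level flight ⇒ L = W = m·g = 8230 × 9.81 = 80736 N.
q = ½ρv² = ½ × 0.467 × 227² = 12030 Pa.
CL = W/(q·S) = 80736 / (12030 × 27.1) = 0.2476.
CD = 0.0221 + 0.0419 × 0.2476² = 0.02467.
L/D = CL/CD = 0.2476 / 0.02467 = 10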